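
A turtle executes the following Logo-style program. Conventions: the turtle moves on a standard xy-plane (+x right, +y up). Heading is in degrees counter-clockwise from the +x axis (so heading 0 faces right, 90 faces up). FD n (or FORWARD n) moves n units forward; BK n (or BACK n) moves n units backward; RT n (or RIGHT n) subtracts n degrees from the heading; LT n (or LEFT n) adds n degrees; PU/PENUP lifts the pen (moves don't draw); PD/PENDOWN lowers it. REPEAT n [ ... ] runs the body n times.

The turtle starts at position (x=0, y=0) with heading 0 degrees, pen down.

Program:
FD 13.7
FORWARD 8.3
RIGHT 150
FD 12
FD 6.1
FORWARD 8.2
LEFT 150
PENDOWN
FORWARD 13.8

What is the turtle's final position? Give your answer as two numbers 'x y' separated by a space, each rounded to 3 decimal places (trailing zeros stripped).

Answer: 13.024 -13.15

Derivation:
Executing turtle program step by step:
Start: pos=(0,0), heading=0, pen down
FD 13.7: (0,0) -> (13.7,0) [heading=0, draw]
FD 8.3: (13.7,0) -> (22,0) [heading=0, draw]
RT 150: heading 0 -> 210
FD 12: (22,0) -> (11.608,-6) [heading=210, draw]
FD 6.1: (11.608,-6) -> (6.325,-9.05) [heading=210, draw]
FD 8.2: (6.325,-9.05) -> (-0.776,-13.15) [heading=210, draw]
LT 150: heading 210 -> 0
PD: pen down
FD 13.8: (-0.776,-13.15) -> (13.024,-13.15) [heading=0, draw]
Final: pos=(13.024,-13.15), heading=0, 6 segment(s) drawn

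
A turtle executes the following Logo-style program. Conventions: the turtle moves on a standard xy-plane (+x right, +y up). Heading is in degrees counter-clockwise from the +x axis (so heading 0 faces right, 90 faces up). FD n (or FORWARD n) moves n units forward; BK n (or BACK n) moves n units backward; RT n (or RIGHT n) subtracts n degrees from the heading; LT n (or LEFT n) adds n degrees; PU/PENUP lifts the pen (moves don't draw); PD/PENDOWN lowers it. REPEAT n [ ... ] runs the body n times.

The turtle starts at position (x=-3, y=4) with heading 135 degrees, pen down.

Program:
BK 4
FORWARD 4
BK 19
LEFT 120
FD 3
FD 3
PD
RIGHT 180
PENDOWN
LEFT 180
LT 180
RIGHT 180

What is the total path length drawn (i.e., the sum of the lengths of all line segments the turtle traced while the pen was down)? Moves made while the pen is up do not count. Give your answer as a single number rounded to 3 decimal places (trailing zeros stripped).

Executing turtle program step by step:
Start: pos=(-3,4), heading=135, pen down
BK 4: (-3,4) -> (-0.172,1.172) [heading=135, draw]
FD 4: (-0.172,1.172) -> (-3,4) [heading=135, draw]
BK 19: (-3,4) -> (10.435,-9.435) [heading=135, draw]
LT 120: heading 135 -> 255
FD 3: (10.435,-9.435) -> (9.659,-12.333) [heading=255, draw]
FD 3: (9.659,-12.333) -> (8.882,-15.231) [heading=255, draw]
PD: pen down
RT 180: heading 255 -> 75
PD: pen down
LT 180: heading 75 -> 255
LT 180: heading 255 -> 75
RT 180: heading 75 -> 255
Final: pos=(8.882,-15.231), heading=255, 5 segment(s) drawn

Segment lengths:
  seg 1: (-3,4) -> (-0.172,1.172), length = 4
  seg 2: (-0.172,1.172) -> (-3,4), length = 4
  seg 3: (-3,4) -> (10.435,-9.435), length = 19
  seg 4: (10.435,-9.435) -> (9.659,-12.333), length = 3
  seg 5: (9.659,-12.333) -> (8.882,-15.231), length = 3
Total = 33

Answer: 33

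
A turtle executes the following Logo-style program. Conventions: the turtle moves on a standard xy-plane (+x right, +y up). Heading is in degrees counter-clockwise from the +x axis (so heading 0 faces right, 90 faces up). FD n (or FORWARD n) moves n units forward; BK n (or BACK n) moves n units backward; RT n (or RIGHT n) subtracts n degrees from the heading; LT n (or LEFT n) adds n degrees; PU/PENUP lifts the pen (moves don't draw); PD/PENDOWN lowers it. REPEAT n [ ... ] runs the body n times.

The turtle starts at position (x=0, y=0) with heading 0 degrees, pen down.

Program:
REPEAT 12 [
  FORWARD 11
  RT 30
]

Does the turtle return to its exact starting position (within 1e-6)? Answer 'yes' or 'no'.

Answer: yes

Derivation:
Executing turtle program step by step:
Start: pos=(0,0), heading=0, pen down
REPEAT 12 [
  -- iteration 1/12 --
  FD 11: (0,0) -> (11,0) [heading=0, draw]
  RT 30: heading 0 -> 330
  -- iteration 2/12 --
  FD 11: (11,0) -> (20.526,-5.5) [heading=330, draw]
  RT 30: heading 330 -> 300
  -- iteration 3/12 --
  FD 11: (20.526,-5.5) -> (26.026,-15.026) [heading=300, draw]
  RT 30: heading 300 -> 270
  -- iteration 4/12 --
  FD 11: (26.026,-15.026) -> (26.026,-26.026) [heading=270, draw]
  RT 30: heading 270 -> 240
  -- iteration 5/12 --
  FD 11: (26.026,-26.026) -> (20.526,-35.553) [heading=240, draw]
  RT 30: heading 240 -> 210
  -- iteration 6/12 --
  FD 11: (20.526,-35.553) -> (11,-41.053) [heading=210, draw]
  RT 30: heading 210 -> 180
  -- iteration 7/12 --
  FD 11: (11,-41.053) -> (0,-41.053) [heading=180, draw]
  RT 30: heading 180 -> 150
  -- iteration 8/12 --
  FD 11: (0,-41.053) -> (-9.526,-35.553) [heading=150, draw]
  RT 30: heading 150 -> 120
  -- iteration 9/12 --
  FD 11: (-9.526,-35.553) -> (-15.026,-26.026) [heading=120, draw]
  RT 30: heading 120 -> 90
  -- iteration 10/12 --
  FD 11: (-15.026,-26.026) -> (-15.026,-15.026) [heading=90, draw]
  RT 30: heading 90 -> 60
  -- iteration 11/12 --
  FD 11: (-15.026,-15.026) -> (-9.526,-5.5) [heading=60, draw]
  RT 30: heading 60 -> 30
  -- iteration 12/12 --
  FD 11: (-9.526,-5.5) -> (0,0) [heading=30, draw]
  RT 30: heading 30 -> 0
]
Final: pos=(0,0), heading=0, 12 segment(s) drawn

Start position: (0, 0)
Final position: (0, 0)
Distance = 0; < 1e-6 -> CLOSED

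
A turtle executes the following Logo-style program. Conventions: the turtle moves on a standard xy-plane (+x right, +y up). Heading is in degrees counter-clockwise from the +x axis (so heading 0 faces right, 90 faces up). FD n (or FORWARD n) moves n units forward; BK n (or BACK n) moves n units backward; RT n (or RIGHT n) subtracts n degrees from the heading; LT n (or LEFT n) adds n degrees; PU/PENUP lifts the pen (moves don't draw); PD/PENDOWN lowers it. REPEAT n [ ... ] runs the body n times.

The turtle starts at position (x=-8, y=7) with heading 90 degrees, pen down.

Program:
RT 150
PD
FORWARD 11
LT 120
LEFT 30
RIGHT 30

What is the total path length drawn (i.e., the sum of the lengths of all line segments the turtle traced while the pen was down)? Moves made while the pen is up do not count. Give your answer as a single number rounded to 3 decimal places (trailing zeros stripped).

Executing turtle program step by step:
Start: pos=(-8,7), heading=90, pen down
RT 150: heading 90 -> 300
PD: pen down
FD 11: (-8,7) -> (-2.5,-2.526) [heading=300, draw]
LT 120: heading 300 -> 60
LT 30: heading 60 -> 90
RT 30: heading 90 -> 60
Final: pos=(-2.5,-2.526), heading=60, 1 segment(s) drawn

Segment lengths:
  seg 1: (-8,7) -> (-2.5,-2.526), length = 11
Total = 11

Answer: 11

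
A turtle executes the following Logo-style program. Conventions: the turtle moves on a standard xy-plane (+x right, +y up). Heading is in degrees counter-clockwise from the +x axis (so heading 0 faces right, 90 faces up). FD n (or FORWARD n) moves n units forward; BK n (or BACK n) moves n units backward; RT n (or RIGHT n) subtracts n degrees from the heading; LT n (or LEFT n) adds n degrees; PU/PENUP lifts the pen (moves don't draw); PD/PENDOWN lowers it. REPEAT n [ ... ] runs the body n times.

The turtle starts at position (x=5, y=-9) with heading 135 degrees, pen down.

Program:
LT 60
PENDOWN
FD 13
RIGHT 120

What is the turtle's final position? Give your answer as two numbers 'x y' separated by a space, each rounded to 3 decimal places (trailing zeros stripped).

Executing turtle program step by step:
Start: pos=(5,-9), heading=135, pen down
LT 60: heading 135 -> 195
PD: pen down
FD 13: (5,-9) -> (-7.557,-12.365) [heading=195, draw]
RT 120: heading 195 -> 75
Final: pos=(-7.557,-12.365), heading=75, 1 segment(s) drawn

Answer: -7.557 -12.365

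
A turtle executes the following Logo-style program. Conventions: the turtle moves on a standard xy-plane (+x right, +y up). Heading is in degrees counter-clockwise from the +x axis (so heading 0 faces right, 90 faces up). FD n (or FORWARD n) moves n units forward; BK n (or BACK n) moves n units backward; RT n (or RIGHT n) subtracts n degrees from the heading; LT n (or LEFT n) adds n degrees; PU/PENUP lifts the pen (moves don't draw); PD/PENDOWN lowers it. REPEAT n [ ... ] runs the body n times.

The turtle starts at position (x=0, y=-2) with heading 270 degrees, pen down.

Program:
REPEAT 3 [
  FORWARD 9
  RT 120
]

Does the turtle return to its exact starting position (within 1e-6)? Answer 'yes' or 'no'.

Executing turtle program step by step:
Start: pos=(0,-2), heading=270, pen down
REPEAT 3 [
  -- iteration 1/3 --
  FD 9: (0,-2) -> (0,-11) [heading=270, draw]
  RT 120: heading 270 -> 150
  -- iteration 2/3 --
  FD 9: (0,-11) -> (-7.794,-6.5) [heading=150, draw]
  RT 120: heading 150 -> 30
  -- iteration 3/3 --
  FD 9: (-7.794,-6.5) -> (0,-2) [heading=30, draw]
  RT 120: heading 30 -> 270
]
Final: pos=(0,-2), heading=270, 3 segment(s) drawn

Start position: (0, -2)
Final position: (0, -2)
Distance = 0; < 1e-6 -> CLOSED

Answer: yes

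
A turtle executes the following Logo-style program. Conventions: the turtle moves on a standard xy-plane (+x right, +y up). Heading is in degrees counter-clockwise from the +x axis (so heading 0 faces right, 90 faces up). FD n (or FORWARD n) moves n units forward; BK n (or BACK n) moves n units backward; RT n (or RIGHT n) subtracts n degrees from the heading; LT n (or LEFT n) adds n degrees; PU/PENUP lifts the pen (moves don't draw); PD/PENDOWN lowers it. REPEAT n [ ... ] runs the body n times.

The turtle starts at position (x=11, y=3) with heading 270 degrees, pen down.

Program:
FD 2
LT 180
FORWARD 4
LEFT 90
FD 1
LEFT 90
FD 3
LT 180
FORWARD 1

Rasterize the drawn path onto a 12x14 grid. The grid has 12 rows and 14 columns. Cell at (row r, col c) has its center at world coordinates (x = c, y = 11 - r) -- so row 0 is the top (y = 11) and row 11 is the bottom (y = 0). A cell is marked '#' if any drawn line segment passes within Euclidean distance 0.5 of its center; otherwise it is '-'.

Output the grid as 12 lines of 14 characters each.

Segment 0: (11,3) -> (11,1)
Segment 1: (11,1) -> (11,5)
Segment 2: (11,5) -> (10,5)
Segment 3: (10,5) -> (10,2)
Segment 4: (10,2) -> (10,3)

Answer: --------------
--------------
--------------
--------------
--------------
--------------
----------##--
----------##--
----------##--
----------##--
-----------#--
--------------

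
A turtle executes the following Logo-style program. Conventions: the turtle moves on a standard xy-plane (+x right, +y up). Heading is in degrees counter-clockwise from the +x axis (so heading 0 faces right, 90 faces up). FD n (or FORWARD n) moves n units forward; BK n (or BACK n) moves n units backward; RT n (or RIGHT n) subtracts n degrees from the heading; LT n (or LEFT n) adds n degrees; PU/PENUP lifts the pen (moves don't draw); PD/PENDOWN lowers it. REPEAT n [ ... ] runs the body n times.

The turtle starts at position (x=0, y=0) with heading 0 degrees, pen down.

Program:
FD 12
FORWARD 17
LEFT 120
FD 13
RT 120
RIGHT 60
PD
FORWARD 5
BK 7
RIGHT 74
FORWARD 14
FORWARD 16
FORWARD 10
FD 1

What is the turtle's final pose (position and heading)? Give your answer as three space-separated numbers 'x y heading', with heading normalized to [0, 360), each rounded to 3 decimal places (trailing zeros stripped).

Answer: -6.981 -16.503 226

Derivation:
Executing turtle program step by step:
Start: pos=(0,0), heading=0, pen down
FD 12: (0,0) -> (12,0) [heading=0, draw]
FD 17: (12,0) -> (29,0) [heading=0, draw]
LT 120: heading 0 -> 120
FD 13: (29,0) -> (22.5,11.258) [heading=120, draw]
RT 120: heading 120 -> 0
RT 60: heading 0 -> 300
PD: pen down
FD 5: (22.5,11.258) -> (25,6.928) [heading=300, draw]
BK 7: (25,6.928) -> (21.5,12.99) [heading=300, draw]
RT 74: heading 300 -> 226
FD 14: (21.5,12.99) -> (11.775,2.92) [heading=226, draw]
FD 16: (11.775,2.92) -> (0.66,-8.59) [heading=226, draw]
FD 10: (0.66,-8.59) -> (-6.286,-15.783) [heading=226, draw]
FD 1: (-6.286,-15.783) -> (-6.981,-16.503) [heading=226, draw]
Final: pos=(-6.981,-16.503), heading=226, 9 segment(s) drawn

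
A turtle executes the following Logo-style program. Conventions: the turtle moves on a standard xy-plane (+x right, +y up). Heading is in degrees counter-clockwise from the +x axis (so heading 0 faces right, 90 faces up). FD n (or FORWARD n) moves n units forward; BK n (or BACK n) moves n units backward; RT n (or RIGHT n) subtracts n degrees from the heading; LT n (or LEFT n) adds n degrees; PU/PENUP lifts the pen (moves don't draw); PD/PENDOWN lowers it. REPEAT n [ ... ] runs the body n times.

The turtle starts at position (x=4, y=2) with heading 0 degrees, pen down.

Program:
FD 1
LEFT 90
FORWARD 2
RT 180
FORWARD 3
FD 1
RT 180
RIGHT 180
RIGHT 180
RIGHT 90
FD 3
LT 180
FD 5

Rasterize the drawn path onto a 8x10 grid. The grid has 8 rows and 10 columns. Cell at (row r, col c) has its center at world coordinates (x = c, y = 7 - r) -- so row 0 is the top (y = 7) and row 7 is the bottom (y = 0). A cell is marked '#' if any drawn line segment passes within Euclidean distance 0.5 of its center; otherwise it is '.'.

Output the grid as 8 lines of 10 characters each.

Answer: ..........
..........
..........
.....#....
.....#....
....##....
.....#....
...######.

Derivation:
Segment 0: (4,2) -> (5,2)
Segment 1: (5,2) -> (5,4)
Segment 2: (5,4) -> (5,1)
Segment 3: (5,1) -> (5,0)
Segment 4: (5,0) -> (8,0)
Segment 5: (8,0) -> (3,-0)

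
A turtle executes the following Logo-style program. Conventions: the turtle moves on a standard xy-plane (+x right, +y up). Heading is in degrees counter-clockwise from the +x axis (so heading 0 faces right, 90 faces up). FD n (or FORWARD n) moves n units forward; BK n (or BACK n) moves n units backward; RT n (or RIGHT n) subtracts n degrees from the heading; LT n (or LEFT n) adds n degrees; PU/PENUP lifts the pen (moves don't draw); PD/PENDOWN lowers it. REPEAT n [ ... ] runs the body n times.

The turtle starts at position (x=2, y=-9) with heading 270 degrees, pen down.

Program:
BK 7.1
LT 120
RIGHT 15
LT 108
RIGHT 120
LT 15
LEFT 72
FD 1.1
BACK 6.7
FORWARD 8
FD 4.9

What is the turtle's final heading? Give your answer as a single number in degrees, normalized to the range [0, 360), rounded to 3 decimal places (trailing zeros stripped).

Answer: 90

Derivation:
Executing turtle program step by step:
Start: pos=(2,-9), heading=270, pen down
BK 7.1: (2,-9) -> (2,-1.9) [heading=270, draw]
LT 120: heading 270 -> 30
RT 15: heading 30 -> 15
LT 108: heading 15 -> 123
RT 120: heading 123 -> 3
LT 15: heading 3 -> 18
LT 72: heading 18 -> 90
FD 1.1: (2,-1.9) -> (2,-0.8) [heading=90, draw]
BK 6.7: (2,-0.8) -> (2,-7.5) [heading=90, draw]
FD 8: (2,-7.5) -> (2,0.5) [heading=90, draw]
FD 4.9: (2,0.5) -> (2,5.4) [heading=90, draw]
Final: pos=(2,5.4), heading=90, 5 segment(s) drawn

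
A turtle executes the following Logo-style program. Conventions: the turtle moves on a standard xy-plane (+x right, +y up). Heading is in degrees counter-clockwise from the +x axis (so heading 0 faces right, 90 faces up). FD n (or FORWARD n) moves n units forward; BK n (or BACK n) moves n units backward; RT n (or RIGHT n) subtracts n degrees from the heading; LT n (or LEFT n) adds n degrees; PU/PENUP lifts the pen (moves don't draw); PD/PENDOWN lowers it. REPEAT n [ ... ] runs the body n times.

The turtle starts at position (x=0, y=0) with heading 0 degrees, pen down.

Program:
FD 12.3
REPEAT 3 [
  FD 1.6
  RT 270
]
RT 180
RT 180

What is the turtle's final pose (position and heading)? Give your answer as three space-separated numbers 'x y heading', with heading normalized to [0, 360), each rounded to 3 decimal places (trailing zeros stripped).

Answer: 12.3 1.6 270

Derivation:
Executing turtle program step by step:
Start: pos=(0,0), heading=0, pen down
FD 12.3: (0,0) -> (12.3,0) [heading=0, draw]
REPEAT 3 [
  -- iteration 1/3 --
  FD 1.6: (12.3,0) -> (13.9,0) [heading=0, draw]
  RT 270: heading 0 -> 90
  -- iteration 2/3 --
  FD 1.6: (13.9,0) -> (13.9,1.6) [heading=90, draw]
  RT 270: heading 90 -> 180
  -- iteration 3/3 --
  FD 1.6: (13.9,1.6) -> (12.3,1.6) [heading=180, draw]
  RT 270: heading 180 -> 270
]
RT 180: heading 270 -> 90
RT 180: heading 90 -> 270
Final: pos=(12.3,1.6), heading=270, 4 segment(s) drawn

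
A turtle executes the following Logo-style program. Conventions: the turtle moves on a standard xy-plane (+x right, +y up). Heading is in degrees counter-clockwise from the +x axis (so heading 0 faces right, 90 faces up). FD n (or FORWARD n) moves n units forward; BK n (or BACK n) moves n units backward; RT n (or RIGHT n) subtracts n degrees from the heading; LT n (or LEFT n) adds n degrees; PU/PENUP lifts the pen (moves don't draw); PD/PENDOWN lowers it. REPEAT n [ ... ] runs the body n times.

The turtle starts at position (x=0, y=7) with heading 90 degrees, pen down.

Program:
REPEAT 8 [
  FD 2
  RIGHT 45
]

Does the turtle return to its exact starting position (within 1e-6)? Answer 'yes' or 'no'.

Executing turtle program step by step:
Start: pos=(0,7), heading=90, pen down
REPEAT 8 [
  -- iteration 1/8 --
  FD 2: (0,7) -> (0,9) [heading=90, draw]
  RT 45: heading 90 -> 45
  -- iteration 2/8 --
  FD 2: (0,9) -> (1.414,10.414) [heading=45, draw]
  RT 45: heading 45 -> 0
  -- iteration 3/8 --
  FD 2: (1.414,10.414) -> (3.414,10.414) [heading=0, draw]
  RT 45: heading 0 -> 315
  -- iteration 4/8 --
  FD 2: (3.414,10.414) -> (4.828,9) [heading=315, draw]
  RT 45: heading 315 -> 270
  -- iteration 5/8 --
  FD 2: (4.828,9) -> (4.828,7) [heading=270, draw]
  RT 45: heading 270 -> 225
  -- iteration 6/8 --
  FD 2: (4.828,7) -> (3.414,5.586) [heading=225, draw]
  RT 45: heading 225 -> 180
  -- iteration 7/8 --
  FD 2: (3.414,5.586) -> (1.414,5.586) [heading=180, draw]
  RT 45: heading 180 -> 135
  -- iteration 8/8 --
  FD 2: (1.414,5.586) -> (0,7) [heading=135, draw]
  RT 45: heading 135 -> 90
]
Final: pos=(0,7), heading=90, 8 segment(s) drawn

Start position: (0, 7)
Final position: (0, 7)
Distance = 0; < 1e-6 -> CLOSED

Answer: yes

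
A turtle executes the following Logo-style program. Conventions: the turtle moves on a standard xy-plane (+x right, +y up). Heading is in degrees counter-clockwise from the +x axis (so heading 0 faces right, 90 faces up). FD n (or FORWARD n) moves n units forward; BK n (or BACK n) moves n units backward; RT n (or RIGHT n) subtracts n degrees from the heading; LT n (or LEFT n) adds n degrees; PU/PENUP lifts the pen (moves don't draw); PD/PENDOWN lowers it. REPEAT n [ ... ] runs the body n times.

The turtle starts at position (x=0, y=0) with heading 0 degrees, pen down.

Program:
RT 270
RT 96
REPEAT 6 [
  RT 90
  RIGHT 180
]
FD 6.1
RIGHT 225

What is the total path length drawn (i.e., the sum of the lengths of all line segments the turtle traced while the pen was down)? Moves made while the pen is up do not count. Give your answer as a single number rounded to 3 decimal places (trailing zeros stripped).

Executing turtle program step by step:
Start: pos=(0,0), heading=0, pen down
RT 270: heading 0 -> 90
RT 96: heading 90 -> 354
REPEAT 6 [
  -- iteration 1/6 --
  RT 90: heading 354 -> 264
  RT 180: heading 264 -> 84
  -- iteration 2/6 --
  RT 90: heading 84 -> 354
  RT 180: heading 354 -> 174
  -- iteration 3/6 --
  RT 90: heading 174 -> 84
  RT 180: heading 84 -> 264
  -- iteration 4/6 --
  RT 90: heading 264 -> 174
  RT 180: heading 174 -> 354
  -- iteration 5/6 --
  RT 90: heading 354 -> 264
  RT 180: heading 264 -> 84
  -- iteration 6/6 --
  RT 90: heading 84 -> 354
  RT 180: heading 354 -> 174
]
FD 6.1: (0,0) -> (-6.067,0.638) [heading=174, draw]
RT 225: heading 174 -> 309
Final: pos=(-6.067,0.638), heading=309, 1 segment(s) drawn

Segment lengths:
  seg 1: (0,0) -> (-6.067,0.638), length = 6.1
Total = 6.1

Answer: 6.1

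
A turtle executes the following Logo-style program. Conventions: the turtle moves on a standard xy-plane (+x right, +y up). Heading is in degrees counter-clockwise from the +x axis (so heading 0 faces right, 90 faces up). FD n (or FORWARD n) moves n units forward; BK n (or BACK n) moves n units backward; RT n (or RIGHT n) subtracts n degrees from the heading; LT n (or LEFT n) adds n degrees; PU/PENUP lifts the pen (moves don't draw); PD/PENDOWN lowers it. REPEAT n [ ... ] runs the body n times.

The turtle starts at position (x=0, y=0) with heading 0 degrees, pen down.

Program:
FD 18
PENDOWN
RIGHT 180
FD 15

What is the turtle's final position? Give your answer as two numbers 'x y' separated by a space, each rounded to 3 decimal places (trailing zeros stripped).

Executing turtle program step by step:
Start: pos=(0,0), heading=0, pen down
FD 18: (0,0) -> (18,0) [heading=0, draw]
PD: pen down
RT 180: heading 0 -> 180
FD 15: (18,0) -> (3,0) [heading=180, draw]
Final: pos=(3,0), heading=180, 2 segment(s) drawn

Answer: 3 0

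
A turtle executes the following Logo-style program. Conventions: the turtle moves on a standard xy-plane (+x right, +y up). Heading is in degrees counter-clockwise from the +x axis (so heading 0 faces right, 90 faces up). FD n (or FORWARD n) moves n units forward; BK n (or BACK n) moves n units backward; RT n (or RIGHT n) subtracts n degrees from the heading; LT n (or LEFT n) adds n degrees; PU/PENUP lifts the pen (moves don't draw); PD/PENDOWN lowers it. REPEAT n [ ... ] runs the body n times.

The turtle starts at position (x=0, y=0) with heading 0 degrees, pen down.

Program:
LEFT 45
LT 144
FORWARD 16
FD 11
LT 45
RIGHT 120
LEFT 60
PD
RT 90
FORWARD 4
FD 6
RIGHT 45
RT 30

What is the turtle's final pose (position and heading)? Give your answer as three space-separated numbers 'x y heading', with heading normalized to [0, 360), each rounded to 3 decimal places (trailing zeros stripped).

Answer: -25.622 5.721 9

Derivation:
Executing turtle program step by step:
Start: pos=(0,0), heading=0, pen down
LT 45: heading 0 -> 45
LT 144: heading 45 -> 189
FD 16: (0,0) -> (-15.803,-2.503) [heading=189, draw]
FD 11: (-15.803,-2.503) -> (-26.668,-4.224) [heading=189, draw]
LT 45: heading 189 -> 234
RT 120: heading 234 -> 114
LT 60: heading 114 -> 174
PD: pen down
RT 90: heading 174 -> 84
FD 4: (-26.668,-4.224) -> (-26.249,-0.246) [heading=84, draw]
FD 6: (-26.249,-0.246) -> (-25.622,5.721) [heading=84, draw]
RT 45: heading 84 -> 39
RT 30: heading 39 -> 9
Final: pos=(-25.622,5.721), heading=9, 4 segment(s) drawn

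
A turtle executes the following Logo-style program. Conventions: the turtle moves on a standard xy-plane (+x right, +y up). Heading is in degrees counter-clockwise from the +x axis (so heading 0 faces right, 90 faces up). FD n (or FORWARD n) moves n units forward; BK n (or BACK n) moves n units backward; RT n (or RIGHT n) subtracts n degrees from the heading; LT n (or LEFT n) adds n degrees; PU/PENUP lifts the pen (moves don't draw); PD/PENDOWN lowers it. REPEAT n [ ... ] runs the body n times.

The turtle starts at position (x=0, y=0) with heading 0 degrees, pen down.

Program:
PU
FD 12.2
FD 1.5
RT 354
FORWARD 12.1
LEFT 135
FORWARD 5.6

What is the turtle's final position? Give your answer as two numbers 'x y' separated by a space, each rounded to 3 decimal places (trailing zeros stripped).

Executing turtle program step by step:
Start: pos=(0,0), heading=0, pen down
PU: pen up
FD 12.2: (0,0) -> (12.2,0) [heading=0, move]
FD 1.5: (12.2,0) -> (13.7,0) [heading=0, move]
RT 354: heading 0 -> 6
FD 12.1: (13.7,0) -> (25.734,1.265) [heading=6, move]
LT 135: heading 6 -> 141
FD 5.6: (25.734,1.265) -> (21.382,4.789) [heading=141, move]
Final: pos=(21.382,4.789), heading=141, 0 segment(s) drawn

Answer: 21.382 4.789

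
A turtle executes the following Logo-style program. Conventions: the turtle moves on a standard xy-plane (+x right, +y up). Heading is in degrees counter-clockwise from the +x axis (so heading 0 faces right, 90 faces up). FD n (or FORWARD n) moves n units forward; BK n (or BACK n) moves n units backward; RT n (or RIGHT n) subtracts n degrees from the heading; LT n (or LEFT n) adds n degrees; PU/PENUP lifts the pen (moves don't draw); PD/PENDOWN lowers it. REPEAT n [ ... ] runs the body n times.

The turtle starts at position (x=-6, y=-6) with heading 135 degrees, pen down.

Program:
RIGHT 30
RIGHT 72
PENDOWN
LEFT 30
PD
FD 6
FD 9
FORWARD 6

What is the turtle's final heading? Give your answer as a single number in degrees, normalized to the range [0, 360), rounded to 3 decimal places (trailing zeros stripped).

Answer: 63

Derivation:
Executing turtle program step by step:
Start: pos=(-6,-6), heading=135, pen down
RT 30: heading 135 -> 105
RT 72: heading 105 -> 33
PD: pen down
LT 30: heading 33 -> 63
PD: pen down
FD 6: (-6,-6) -> (-3.276,-0.654) [heading=63, draw]
FD 9: (-3.276,-0.654) -> (0.81,7.365) [heading=63, draw]
FD 6: (0.81,7.365) -> (3.534,12.711) [heading=63, draw]
Final: pos=(3.534,12.711), heading=63, 3 segment(s) drawn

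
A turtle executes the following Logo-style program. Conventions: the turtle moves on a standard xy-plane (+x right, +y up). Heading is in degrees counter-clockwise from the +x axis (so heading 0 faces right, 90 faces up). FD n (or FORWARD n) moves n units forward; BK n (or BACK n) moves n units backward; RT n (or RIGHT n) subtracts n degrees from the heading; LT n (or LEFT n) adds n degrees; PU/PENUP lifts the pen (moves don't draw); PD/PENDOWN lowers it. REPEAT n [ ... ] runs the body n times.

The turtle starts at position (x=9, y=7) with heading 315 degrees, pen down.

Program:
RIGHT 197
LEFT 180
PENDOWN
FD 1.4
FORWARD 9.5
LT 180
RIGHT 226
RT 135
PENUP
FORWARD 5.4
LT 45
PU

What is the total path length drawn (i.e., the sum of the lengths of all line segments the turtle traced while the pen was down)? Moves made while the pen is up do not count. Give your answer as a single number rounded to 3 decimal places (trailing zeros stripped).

Executing turtle program step by step:
Start: pos=(9,7), heading=315, pen down
RT 197: heading 315 -> 118
LT 180: heading 118 -> 298
PD: pen down
FD 1.4: (9,7) -> (9.657,5.764) [heading=298, draw]
FD 9.5: (9.657,5.764) -> (14.117,-2.624) [heading=298, draw]
LT 180: heading 298 -> 118
RT 226: heading 118 -> 252
RT 135: heading 252 -> 117
PU: pen up
FD 5.4: (14.117,-2.624) -> (11.666,2.187) [heading=117, move]
LT 45: heading 117 -> 162
PU: pen up
Final: pos=(11.666,2.187), heading=162, 2 segment(s) drawn

Segment lengths:
  seg 1: (9,7) -> (9.657,5.764), length = 1.4
  seg 2: (9.657,5.764) -> (14.117,-2.624), length = 9.5
Total = 10.9

Answer: 10.9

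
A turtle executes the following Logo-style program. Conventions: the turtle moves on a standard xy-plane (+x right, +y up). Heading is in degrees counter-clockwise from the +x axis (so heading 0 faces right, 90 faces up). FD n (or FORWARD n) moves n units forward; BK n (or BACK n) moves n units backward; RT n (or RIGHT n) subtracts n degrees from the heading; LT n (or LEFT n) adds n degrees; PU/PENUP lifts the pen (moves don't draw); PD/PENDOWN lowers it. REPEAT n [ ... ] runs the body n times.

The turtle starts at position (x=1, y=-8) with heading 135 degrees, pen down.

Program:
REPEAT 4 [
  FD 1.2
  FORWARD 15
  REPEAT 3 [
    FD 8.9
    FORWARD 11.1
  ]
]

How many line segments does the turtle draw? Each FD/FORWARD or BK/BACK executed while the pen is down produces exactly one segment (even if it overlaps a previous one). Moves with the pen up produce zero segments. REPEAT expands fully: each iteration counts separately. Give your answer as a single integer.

Answer: 32

Derivation:
Executing turtle program step by step:
Start: pos=(1,-8), heading=135, pen down
REPEAT 4 [
  -- iteration 1/4 --
  FD 1.2: (1,-8) -> (0.151,-7.151) [heading=135, draw]
  FD 15: (0.151,-7.151) -> (-10.455,3.455) [heading=135, draw]
  REPEAT 3 [
    -- iteration 1/3 --
    FD 8.9: (-10.455,3.455) -> (-16.748,9.748) [heading=135, draw]
    FD 11.1: (-16.748,9.748) -> (-24.597,17.597) [heading=135, draw]
    -- iteration 2/3 --
    FD 8.9: (-24.597,17.597) -> (-30.891,23.891) [heading=135, draw]
    FD 11.1: (-30.891,23.891) -> (-38.739,31.739) [heading=135, draw]
    -- iteration 3/3 --
    FD 8.9: (-38.739,31.739) -> (-45.033,38.033) [heading=135, draw]
    FD 11.1: (-45.033,38.033) -> (-52.882,45.882) [heading=135, draw]
  ]
  -- iteration 2/4 --
  FD 1.2: (-52.882,45.882) -> (-53.73,46.73) [heading=135, draw]
  FD 15: (-53.73,46.73) -> (-64.337,57.337) [heading=135, draw]
  REPEAT 3 [
    -- iteration 1/3 --
    FD 8.9: (-64.337,57.337) -> (-70.63,63.63) [heading=135, draw]
    FD 11.1: (-70.63,63.63) -> (-78.479,71.479) [heading=135, draw]
    -- iteration 2/3 --
    FD 8.9: (-78.479,71.479) -> (-84.772,77.772) [heading=135, draw]
    FD 11.1: (-84.772,77.772) -> (-92.621,85.621) [heading=135, draw]
    -- iteration 3/3 --
    FD 8.9: (-92.621,85.621) -> (-98.914,91.914) [heading=135, draw]
    FD 11.1: (-98.914,91.914) -> (-106.763,99.763) [heading=135, draw]
  ]
  -- iteration 3/4 --
  FD 1.2: (-106.763,99.763) -> (-107.612,100.612) [heading=135, draw]
  FD 15: (-107.612,100.612) -> (-118.218,111.218) [heading=135, draw]
  REPEAT 3 [
    -- iteration 1/3 --
    FD 8.9: (-118.218,111.218) -> (-124.511,117.511) [heading=135, draw]
    FD 11.1: (-124.511,117.511) -> (-132.36,125.36) [heading=135, draw]
    -- iteration 2/3 --
    FD 8.9: (-132.36,125.36) -> (-138.654,131.654) [heading=135, draw]
    FD 11.1: (-138.654,131.654) -> (-146.502,139.502) [heading=135, draw]
    -- iteration 3/3 --
    FD 8.9: (-146.502,139.502) -> (-152.796,145.796) [heading=135, draw]
    FD 11.1: (-152.796,145.796) -> (-160.645,153.645) [heading=135, draw]
  ]
  -- iteration 4/4 --
  FD 1.2: (-160.645,153.645) -> (-161.493,154.493) [heading=135, draw]
  FD 15: (-161.493,154.493) -> (-172.1,165.1) [heading=135, draw]
  REPEAT 3 [
    -- iteration 1/3 --
    FD 8.9: (-172.1,165.1) -> (-178.393,171.393) [heading=135, draw]
    FD 11.1: (-178.393,171.393) -> (-186.242,179.242) [heading=135, draw]
    -- iteration 2/3 --
    FD 8.9: (-186.242,179.242) -> (-192.535,185.535) [heading=135, draw]
    FD 11.1: (-192.535,185.535) -> (-200.384,193.384) [heading=135, draw]
    -- iteration 3/3 --
    FD 8.9: (-200.384,193.384) -> (-206.677,199.677) [heading=135, draw]
    FD 11.1: (-206.677,199.677) -> (-214.526,207.526) [heading=135, draw]
  ]
]
Final: pos=(-214.526,207.526), heading=135, 32 segment(s) drawn
Segments drawn: 32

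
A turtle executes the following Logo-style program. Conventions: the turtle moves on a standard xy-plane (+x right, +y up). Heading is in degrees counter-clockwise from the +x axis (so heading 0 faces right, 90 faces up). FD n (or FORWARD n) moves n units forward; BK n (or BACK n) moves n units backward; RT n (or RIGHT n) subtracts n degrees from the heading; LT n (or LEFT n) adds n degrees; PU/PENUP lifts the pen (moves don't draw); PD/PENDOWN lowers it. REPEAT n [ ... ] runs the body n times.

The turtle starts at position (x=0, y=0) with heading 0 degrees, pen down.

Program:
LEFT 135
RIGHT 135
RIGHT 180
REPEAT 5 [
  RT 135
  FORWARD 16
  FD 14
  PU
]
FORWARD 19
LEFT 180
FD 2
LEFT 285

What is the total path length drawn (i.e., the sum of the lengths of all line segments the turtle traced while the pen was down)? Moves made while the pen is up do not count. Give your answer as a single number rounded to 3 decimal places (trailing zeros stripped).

Answer: 30

Derivation:
Executing turtle program step by step:
Start: pos=(0,0), heading=0, pen down
LT 135: heading 0 -> 135
RT 135: heading 135 -> 0
RT 180: heading 0 -> 180
REPEAT 5 [
  -- iteration 1/5 --
  RT 135: heading 180 -> 45
  FD 16: (0,0) -> (11.314,11.314) [heading=45, draw]
  FD 14: (11.314,11.314) -> (21.213,21.213) [heading=45, draw]
  PU: pen up
  -- iteration 2/5 --
  RT 135: heading 45 -> 270
  FD 16: (21.213,21.213) -> (21.213,5.213) [heading=270, move]
  FD 14: (21.213,5.213) -> (21.213,-8.787) [heading=270, move]
  PU: pen up
  -- iteration 3/5 --
  RT 135: heading 270 -> 135
  FD 16: (21.213,-8.787) -> (9.899,2.527) [heading=135, move]
  FD 14: (9.899,2.527) -> (0,12.426) [heading=135, move]
  PU: pen up
  -- iteration 4/5 --
  RT 135: heading 135 -> 0
  FD 16: (0,12.426) -> (16,12.426) [heading=0, move]
  FD 14: (16,12.426) -> (30,12.426) [heading=0, move]
  PU: pen up
  -- iteration 5/5 --
  RT 135: heading 0 -> 225
  FD 16: (30,12.426) -> (18.686,1.113) [heading=225, move]
  FD 14: (18.686,1.113) -> (8.787,-8.787) [heading=225, move]
  PU: pen up
]
FD 19: (8.787,-8.787) -> (-4.648,-22.222) [heading=225, move]
LT 180: heading 225 -> 45
FD 2: (-4.648,-22.222) -> (-3.234,-20.808) [heading=45, move]
LT 285: heading 45 -> 330
Final: pos=(-3.234,-20.808), heading=330, 2 segment(s) drawn

Segment lengths:
  seg 1: (0,0) -> (11.314,11.314), length = 16
  seg 2: (11.314,11.314) -> (21.213,21.213), length = 14
Total = 30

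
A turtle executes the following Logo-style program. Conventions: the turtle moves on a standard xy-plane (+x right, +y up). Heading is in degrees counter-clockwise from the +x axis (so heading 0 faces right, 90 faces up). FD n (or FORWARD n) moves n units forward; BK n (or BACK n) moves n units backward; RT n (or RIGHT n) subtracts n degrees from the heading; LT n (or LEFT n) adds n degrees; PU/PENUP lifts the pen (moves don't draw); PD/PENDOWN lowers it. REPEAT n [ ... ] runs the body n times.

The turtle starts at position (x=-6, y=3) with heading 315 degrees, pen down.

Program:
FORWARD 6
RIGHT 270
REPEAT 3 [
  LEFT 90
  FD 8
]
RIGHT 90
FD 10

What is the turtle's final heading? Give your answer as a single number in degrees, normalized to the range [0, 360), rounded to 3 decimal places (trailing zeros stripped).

Answer: 225

Derivation:
Executing turtle program step by step:
Start: pos=(-6,3), heading=315, pen down
FD 6: (-6,3) -> (-1.757,-1.243) [heading=315, draw]
RT 270: heading 315 -> 45
REPEAT 3 [
  -- iteration 1/3 --
  LT 90: heading 45 -> 135
  FD 8: (-1.757,-1.243) -> (-7.414,4.414) [heading=135, draw]
  -- iteration 2/3 --
  LT 90: heading 135 -> 225
  FD 8: (-7.414,4.414) -> (-13.071,-1.243) [heading=225, draw]
  -- iteration 3/3 --
  LT 90: heading 225 -> 315
  FD 8: (-13.071,-1.243) -> (-7.414,-6.899) [heading=315, draw]
]
RT 90: heading 315 -> 225
FD 10: (-7.414,-6.899) -> (-14.485,-13.971) [heading=225, draw]
Final: pos=(-14.485,-13.971), heading=225, 5 segment(s) drawn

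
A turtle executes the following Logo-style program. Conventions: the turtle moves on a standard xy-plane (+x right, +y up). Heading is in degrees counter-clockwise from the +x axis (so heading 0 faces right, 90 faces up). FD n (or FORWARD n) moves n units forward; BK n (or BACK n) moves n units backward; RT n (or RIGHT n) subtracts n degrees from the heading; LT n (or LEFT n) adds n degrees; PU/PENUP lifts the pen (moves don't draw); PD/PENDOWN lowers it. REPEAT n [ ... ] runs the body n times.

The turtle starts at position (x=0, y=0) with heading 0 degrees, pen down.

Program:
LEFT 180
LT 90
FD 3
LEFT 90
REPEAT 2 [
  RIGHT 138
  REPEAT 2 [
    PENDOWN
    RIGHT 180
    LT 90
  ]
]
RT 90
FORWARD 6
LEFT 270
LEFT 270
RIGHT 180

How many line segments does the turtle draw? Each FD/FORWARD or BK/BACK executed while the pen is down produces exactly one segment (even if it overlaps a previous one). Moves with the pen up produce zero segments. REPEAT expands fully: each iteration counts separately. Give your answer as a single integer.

Executing turtle program step by step:
Start: pos=(0,0), heading=0, pen down
LT 180: heading 0 -> 180
LT 90: heading 180 -> 270
FD 3: (0,0) -> (0,-3) [heading=270, draw]
LT 90: heading 270 -> 0
REPEAT 2 [
  -- iteration 1/2 --
  RT 138: heading 0 -> 222
  REPEAT 2 [
    -- iteration 1/2 --
    PD: pen down
    RT 180: heading 222 -> 42
    LT 90: heading 42 -> 132
    -- iteration 2/2 --
    PD: pen down
    RT 180: heading 132 -> 312
    LT 90: heading 312 -> 42
  ]
  -- iteration 2/2 --
  RT 138: heading 42 -> 264
  REPEAT 2 [
    -- iteration 1/2 --
    PD: pen down
    RT 180: heading 264 -> 84
    LT 90: heading 84 -> 174
    -- iteration 2/2 --
    PD: pen down
    RT 180: heading 174 -> 354
    LT 90: heading 354 -> 84
  ]
]
RT 90: heading 84 -> 354
FD 6: (0,-3) -> (5.967,-3.627) [heading=354, draw]
LT 270: heading 354 -> 264
LT 270: heading 264 -> 174
RT 180: heading 174 -> 354
Final: pos=(5.967,-3.627), heading=354, 2 segment(s) drawn
Segments drawn: 2

Answer: 2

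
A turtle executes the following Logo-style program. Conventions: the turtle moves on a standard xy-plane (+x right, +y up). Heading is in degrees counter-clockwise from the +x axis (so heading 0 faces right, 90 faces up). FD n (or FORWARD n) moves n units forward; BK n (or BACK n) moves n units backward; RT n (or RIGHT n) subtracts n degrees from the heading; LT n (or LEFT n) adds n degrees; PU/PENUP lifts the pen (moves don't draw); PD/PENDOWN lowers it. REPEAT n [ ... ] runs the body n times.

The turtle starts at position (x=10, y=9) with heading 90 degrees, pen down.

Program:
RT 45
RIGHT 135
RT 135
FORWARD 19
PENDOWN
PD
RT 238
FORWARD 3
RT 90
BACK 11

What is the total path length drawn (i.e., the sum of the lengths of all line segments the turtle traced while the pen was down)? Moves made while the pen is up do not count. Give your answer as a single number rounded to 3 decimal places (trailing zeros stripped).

Executing turtle program step by step:
Start: pos=(10,9), heading=90, pen down
RT 45: heading 90 -> 45
RT 135: heading 45 -> 270
RT 135: heading 270 -> 135
FD 19: (10,9) -> (-3.435,22.435) [heading=135, draw]
PD: pen down
PD: pen down
RT 238: heading 135 -> 257
FD 3: (-3.435,22.435) -> (-4.11,19.512) [heading=257, draw]
RT 90: heading 257 -> 167
BK 11: (-4.11,19.512) -> (6.608,17.037) [heading=167, draw]
Final: pos=(6.608,17.037), heading=167, 3 segment(s) drawn

Segment lengths:
  seg 1: (10,9) -> (-3.435,22.435), length = 19
  seg 2: (-3.435,22.435) -> (-4.11,19.512), length = 3
  seg 3: (-4.11,19.512) -> (6.608,17.037), length = 11
Total = 33

Answer: 33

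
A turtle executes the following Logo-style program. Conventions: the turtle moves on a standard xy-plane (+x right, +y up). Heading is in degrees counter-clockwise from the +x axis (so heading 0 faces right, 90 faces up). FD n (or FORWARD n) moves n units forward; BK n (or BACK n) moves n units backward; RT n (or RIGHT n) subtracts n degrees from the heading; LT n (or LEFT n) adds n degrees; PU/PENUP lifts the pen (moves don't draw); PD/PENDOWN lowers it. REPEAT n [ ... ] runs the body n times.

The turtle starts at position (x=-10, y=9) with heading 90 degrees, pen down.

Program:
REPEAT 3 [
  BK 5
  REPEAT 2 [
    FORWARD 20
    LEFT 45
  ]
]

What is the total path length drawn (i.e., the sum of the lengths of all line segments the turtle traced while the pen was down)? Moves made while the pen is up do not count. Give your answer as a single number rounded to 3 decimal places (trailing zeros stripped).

Answer: 135

Derivation:
Executing turtle program step by step:
Start: pos=(-10,9), heading=90, pen down
REPEAT 3 [
  -- iteration 1/3 --
  BK 5: (-10,9) -> (-10,4) [heading=90, draw]
  REPEAT 2 [
    -- iteration 1/2 --
    FD 20: (-10,4) -> (-10,24) [heading=90, draw]
    LT 45: heading 90 -> 135
    -- iteration 2/2 --
    FD 20: (-10,24) -> (-24.142,38.142) [heading=135, draw]
    LT 45: heading 135 -> 180
  ]
  -- iteration 2/3 --
  BK 5: (-24.142,38.142) -> (-19.142,38.142) [heading=180, draw]
  REPEAT 2 [
    -- iteration 1/2 --
    FD 20: (-19.142,38.142) -> (-39.142,38.142) [heading=180, draw]
    LT 45: heading 180 -> 225
    -- iteration 2/2 --
    FD 20: (-39.142,38.142) -> (-53.284,24) [heading=225, draw]
    LT 45: heading 225 -> 270
  ]
  -- iteration 3/3 --
  BK 5: (-53.284,24) -> (-53.284,29) [heading=270, draw]
  REPEAT 2 [
    -- iteration 1/2 --
    FD 20: (-53.284,29) -> (-53.284,9) [heading=270, draw]
    LT 45: heading 270 -> 315
    -- iteration 2/2 --
    FD 20: (-53.284,9) -> (-39.142,-5.142) [heading=315, draw]
    LT 45: heading 315 -> 0
  ]
]
Final: pos=(-39.142,-5.142), heading=0, 9 segment(s) drawn

Segment lengths:
  seg 1: (-10,9) -> (-10,4), length = 5
  seg 2: (-10,4) -> (-10,24), length = 20
  seg 3: (-10,24) -> (-24.142,38.142), length = 20
  seg 4: (-24.142,38.142) -> (-19.142,38.142), length = 5
  seg 5: (-19.142,38.142) -> (-39.142,38.142), length = 20
  seg 6: (-39.142,38.142) -> (-53.284,24), length = 20
  seg 7: (-53.284,24) -> (-53.284,29), length = 5
  seg 8: (-53.284,29) -> (-53.284,9), length = 20
  seg 9: (-53.284,9) -> (-39.142,-5.142), length = 20
Total = 135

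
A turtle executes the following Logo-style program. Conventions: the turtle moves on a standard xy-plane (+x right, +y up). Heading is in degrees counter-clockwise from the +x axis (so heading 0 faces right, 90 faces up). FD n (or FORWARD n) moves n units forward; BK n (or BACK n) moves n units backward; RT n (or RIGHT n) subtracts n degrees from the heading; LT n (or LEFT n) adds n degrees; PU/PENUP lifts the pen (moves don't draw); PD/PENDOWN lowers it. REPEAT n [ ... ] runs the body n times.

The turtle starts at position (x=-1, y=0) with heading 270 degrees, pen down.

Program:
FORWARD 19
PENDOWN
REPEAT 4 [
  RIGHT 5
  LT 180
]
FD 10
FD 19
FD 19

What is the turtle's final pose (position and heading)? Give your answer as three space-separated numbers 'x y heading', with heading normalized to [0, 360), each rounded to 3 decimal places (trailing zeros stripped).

Answer: -17.417 -64.105 250

Derivation:
Executing turtle program step by step:
Start: pos=(-1,0), heading=270, pen down
FD 19: (-1,0) -> (-1,-19) [heading=270, draw]
PD: pen down
REPEAT 4 [
  -- iteration 1/4 --
  RT 5: heading 270 -> 265
  LT 180: heading 265 -> 85
  -- iteration 2/4 --
  RT 5: heading 85 -> 80
  LT 180: heading 80 -> 260
  -- iteration 3/4 --
  RT 5: heading 260 -> 255
  LT 180: heading 255 -> 75
  -- iteration 4/4 --
  RT 5: heading 75 -> 70
  LT 180: heading 70 -> 250
]
FD 10: (-1,-19) -> (-4.42,-28.397) [heading=250, draw]
FD 19: (-4.42,-28.397) -> (-10.919,-46.251) [heading=250, draw]
FD 19: (-10.919,-46.251) -> (-17.417,-64.105) [heading=250, draw]
Final: pos=(-17.417,-64.105), heading=250, 4 segment(s) drawn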